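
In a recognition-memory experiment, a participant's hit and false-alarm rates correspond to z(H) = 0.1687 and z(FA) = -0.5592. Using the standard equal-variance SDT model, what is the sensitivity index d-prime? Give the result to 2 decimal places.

d-prime = 0.73

d' = z(H) − z(FA) = 0.1687 − (-0.5592) = 0.7279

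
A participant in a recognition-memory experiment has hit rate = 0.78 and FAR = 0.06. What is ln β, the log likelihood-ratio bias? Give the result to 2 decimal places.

ln β = 0.91

Φ⁻¹(H) = Φ⁻¹(0.78) = 0.772
Φ⁻¹(FA) = Φ⁻¹(0.06) = -1.555
ln β = −½·[z(H)² − z(FA)²] = −0.5 × (0.596 − 2.418) = 0.911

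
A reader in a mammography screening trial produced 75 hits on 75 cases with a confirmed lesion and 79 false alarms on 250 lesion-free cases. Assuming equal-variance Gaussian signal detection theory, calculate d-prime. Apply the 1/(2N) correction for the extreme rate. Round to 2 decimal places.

d-prime = 2.95

The hit rate is 75/75 = 1, so apply the 1/(2N) correction: H → 1 − 1/(2·75) = 0.99333.
z(H) = z(0.99333) = 2.475
z(FA) = z(0.31600) = -0.479
d' = 2.475 − (-0.479) = 2.954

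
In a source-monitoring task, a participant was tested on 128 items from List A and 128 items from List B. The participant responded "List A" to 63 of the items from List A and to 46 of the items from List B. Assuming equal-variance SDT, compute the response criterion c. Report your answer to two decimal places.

H = 63/128 = 0.4922
FA = 46/128 = 0.3594
Φ⁻¹(0.4922) = -0.0196, Φ⁻¹(0.3594) = -0.3601
c = −½·[z(H) + z(FA)] = −0.5 × (-0.0196 + (-0.3601)) = 0.18985

c = 0.19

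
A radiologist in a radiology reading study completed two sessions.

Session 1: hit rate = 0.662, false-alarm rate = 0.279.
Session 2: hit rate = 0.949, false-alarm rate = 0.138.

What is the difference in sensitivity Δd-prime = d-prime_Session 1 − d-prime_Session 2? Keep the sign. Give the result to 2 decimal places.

Δd-prime = -1.72

Session 1: z(0.662) = 0.418, z(0.279) = -0.586, d' = 1.004
Session 2: z(0.949) = 1.635, z(0.138) = -1.089, d' = 2.724
Δd' = d'_Session 1 − d'_Session 2 = 1.004 − 2.724 = -1.720
Session 2 has the higher sensitivity.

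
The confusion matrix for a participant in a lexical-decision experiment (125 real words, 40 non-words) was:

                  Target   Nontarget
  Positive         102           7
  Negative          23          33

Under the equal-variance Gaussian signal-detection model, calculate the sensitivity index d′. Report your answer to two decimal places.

H = 102/125 = 0.8160
FA = 7/40 = 0.1750
z(H) = z(0.8160) = 0.9002
z(FA) = z(0.1750) = -0.9346
d' = z(H) − z(FA) = 0.9002 − (-0.9346) = 1.8348

d′ = 1.83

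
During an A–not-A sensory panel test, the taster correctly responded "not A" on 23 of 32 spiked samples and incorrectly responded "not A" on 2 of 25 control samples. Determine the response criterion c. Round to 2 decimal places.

c = 0.41

H = 23/32 = 0.7188
FA = 2/25 = 0.0800
Φ⁻¹(H) = Φ⁻¹(0.7188) = 0.579
Φ⁻¹(FA) = Φ⁻¹(0.0800) = -1.405
c = −½·[z(H) + z(FA)] = −0.5 × (0.579 + (-1.405)) = 0.413
c > 0: the taster has a conservative response bias.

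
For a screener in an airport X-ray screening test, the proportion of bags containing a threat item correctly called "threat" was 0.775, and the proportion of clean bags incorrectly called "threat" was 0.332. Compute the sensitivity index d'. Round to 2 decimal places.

d' = 1.19

z(H) = z(0.775) = 0.755
z(FA) = z(0.332) = -0.434
d' = z(H) − z(FA) = 0.755 − (-0.434) = 1.189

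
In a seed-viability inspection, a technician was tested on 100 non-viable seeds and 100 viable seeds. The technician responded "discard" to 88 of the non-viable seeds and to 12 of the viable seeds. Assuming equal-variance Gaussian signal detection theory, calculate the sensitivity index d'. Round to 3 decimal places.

H = 88/100 = 0.8800
FA = 12/100 = 0.1200
z(H) = 1.1750
z(FA) = -1.1750
d' = z(H) − z(FA) = 1.1750 − (-1.1750) = 2.3500

d' = 2.350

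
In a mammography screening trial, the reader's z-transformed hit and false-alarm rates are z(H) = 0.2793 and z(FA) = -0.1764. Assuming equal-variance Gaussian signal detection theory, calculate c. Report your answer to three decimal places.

c = -0.051

c = −½·[z(H) + z(FA)] = −½·(0.2793 + (-0.1764)) = -0.05145
c < 0: the reader has a liberal response bias.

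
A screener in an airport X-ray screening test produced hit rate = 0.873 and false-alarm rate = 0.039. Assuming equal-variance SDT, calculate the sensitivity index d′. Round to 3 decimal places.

Φ⁻¹(H) = 1.1407
Φ⁻¹(FA) = -1.7624
d' = z(H) − z(FA) = 1.1407 − (-1.7624) = 2.9031

d′ = 2.903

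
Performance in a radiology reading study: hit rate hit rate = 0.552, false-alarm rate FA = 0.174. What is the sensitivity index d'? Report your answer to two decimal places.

d' = 1.07

z(H) = 0.131
z(FA) = -0.938
d' = z(H) − z(FA) = 0.131 − (-0.938) = 1.069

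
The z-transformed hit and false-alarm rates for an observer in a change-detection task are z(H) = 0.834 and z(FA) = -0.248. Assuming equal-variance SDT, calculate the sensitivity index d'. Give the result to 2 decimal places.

d' = z(H) − z(FA) = 0.834 − (-0.248) = 1.082

d' = 1.08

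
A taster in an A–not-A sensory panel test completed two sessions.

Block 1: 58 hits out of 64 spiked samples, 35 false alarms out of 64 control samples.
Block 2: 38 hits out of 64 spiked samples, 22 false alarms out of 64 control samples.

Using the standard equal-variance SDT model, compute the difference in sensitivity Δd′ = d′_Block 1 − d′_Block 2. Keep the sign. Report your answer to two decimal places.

Δd′ = 0.56

Block 1: z(0.9062) = 1.318, z(0.5469) = 0.118, d' = 1.200
Block 2: z(0.5938) = 0.237, z(0.3438) = -0.402, d' = 0.639
Δd' = d'_Block 1 − d'_Block 2 = 1.200 − 0.639 = 0.561
Block 1 has the higher sensitivity.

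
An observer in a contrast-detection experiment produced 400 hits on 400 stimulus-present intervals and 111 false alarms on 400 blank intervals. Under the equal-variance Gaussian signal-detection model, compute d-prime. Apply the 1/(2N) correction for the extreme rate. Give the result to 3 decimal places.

The hit rate is 400/400 = 1, so apply the 1/(2N) correction: H → 1 − 1/(2·400) = 0.99875.
z(H) = z(0.99875) = 3.0233
z(FA) = z(0.27750) = -0.5903
d' = 3.0233 − (-0.5903) = 3.6136

d-prime = 3.614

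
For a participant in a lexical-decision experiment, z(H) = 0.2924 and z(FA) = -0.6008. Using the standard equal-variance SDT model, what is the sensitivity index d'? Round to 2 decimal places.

d' = 0.89

d' = z(H) − z(FA) = 0.2924 − (-0.6008) = 0.8932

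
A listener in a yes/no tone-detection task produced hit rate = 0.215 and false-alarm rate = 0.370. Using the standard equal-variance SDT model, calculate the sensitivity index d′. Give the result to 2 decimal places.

Φ⁻¹(0.215) = -0.7892, Φ⁻¹(0.370) = -0.3319
d' = z(H) − z(FA) = -0.7892 − (-0.3319) = -0.4573

d′ = -0.46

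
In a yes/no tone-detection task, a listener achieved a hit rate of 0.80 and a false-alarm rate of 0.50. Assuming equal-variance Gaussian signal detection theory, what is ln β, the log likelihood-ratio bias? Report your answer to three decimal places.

ln β = -0.354

z(H) = z(0.80) = 0.8416
z(FA) = z(0.50) = 0.0000
ln β = −½·[z(H)² − z(FA)²] = −0.5 × (0.7083 − 0.0000) = -0.35415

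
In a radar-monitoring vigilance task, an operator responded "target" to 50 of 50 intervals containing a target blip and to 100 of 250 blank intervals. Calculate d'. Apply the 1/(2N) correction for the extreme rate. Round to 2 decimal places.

d' = 2.58

The hit rate is 50/50 = 1, so apply the 1/(2N) correction: H → 1 − 1/(2·50) = 0.99000.
z(H) = z(0.99000) = 2.326
z(FA) = z(0.40000) = -0.253
d' = 2.326 − (-0.253) = 2.579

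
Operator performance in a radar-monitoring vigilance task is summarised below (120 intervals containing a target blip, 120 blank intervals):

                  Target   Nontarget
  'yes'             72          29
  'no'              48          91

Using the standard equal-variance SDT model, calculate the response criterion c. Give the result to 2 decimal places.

H = 72/120 = 0.6000
FA = 29/120 = 0.2417
z(H) = z(0.6000) = 0.2533
z(FA) = z(0.2417) = -0.7008
c = −½·[z(H) + z(FA)] = −0.5 × (0.2533 + (-0.7008)) = 0.22375
c > 0: the operator has a conservative response bias.

c = 0.22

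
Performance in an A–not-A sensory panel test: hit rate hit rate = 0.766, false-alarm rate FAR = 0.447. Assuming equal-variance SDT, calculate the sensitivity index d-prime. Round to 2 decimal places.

Φ⁻¹(0.766) = 0.726, Φ⁻¹(0.447) = -0.133
d' = z(H) − z(FA) = 0.726 − (-0.133) = 0.859

d-prime = 0.86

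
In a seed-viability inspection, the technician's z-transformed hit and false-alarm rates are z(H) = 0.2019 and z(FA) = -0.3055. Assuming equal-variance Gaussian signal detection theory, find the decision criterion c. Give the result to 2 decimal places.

c = 0.05

c = −½·[z(H) + z(FA)] = −½·(0.2019 + (-0.3055)) = 0.0518
c > 0: the technician has a conservative response bias.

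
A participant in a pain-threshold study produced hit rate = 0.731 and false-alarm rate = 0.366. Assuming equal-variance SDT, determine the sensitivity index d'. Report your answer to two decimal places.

Φ⁻¹(H) = Φ⁻¹(0.731) = 0.6158
Φ⁻¹(FA) = Φ⁻¹(0.366) = -0.3425
d' = z(H) − z(FA) = 0.6158 − (-0.3425) = 0.9583

d' = 0.96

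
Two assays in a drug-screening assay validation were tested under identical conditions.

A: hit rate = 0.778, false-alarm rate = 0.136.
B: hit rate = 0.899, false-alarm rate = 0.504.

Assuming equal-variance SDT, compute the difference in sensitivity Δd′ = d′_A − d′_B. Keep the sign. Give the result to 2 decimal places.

A: z(0.778) = 0.765, z(0.136) = -1.098, d' = 1.863
B: z(0.899) = 1.276, z(0.504) = 0.010, d' = 1.266
Δd' = d'_A − d'_B = 1.863 − 1.266 = 0.597
A has the higher sensitivity.

Δd′ = 0.60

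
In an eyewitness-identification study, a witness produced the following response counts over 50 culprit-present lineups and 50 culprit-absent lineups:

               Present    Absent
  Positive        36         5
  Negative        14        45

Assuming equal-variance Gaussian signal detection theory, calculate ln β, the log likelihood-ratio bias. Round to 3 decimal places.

H = 36/50 = 0.7200
FA = 5/50 = 0.1000
z(H) = z(0.7200) = 0.5828
z(FA) = z(0.1000) = -1.2816
ln β = −½·[z(H)² − z(FA)²] = −0.5 × (0.3397 − 1.6425) = 0.6514

ln β = 0.651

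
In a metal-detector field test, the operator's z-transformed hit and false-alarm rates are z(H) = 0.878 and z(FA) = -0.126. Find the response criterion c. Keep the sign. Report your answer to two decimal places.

c = -0.38

c = −½·[z(H) + z(FA)] = −½·(0.878 + (-0.126)) = -0.376
c < 0: the operator has a liberal response bias.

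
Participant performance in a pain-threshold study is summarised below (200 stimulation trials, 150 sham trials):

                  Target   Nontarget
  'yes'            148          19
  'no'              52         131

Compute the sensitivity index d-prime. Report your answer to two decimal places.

H = 148/200 = 0.7400
FA = 19/150 = 0.1267
z(H) = z(0.7400) = 0.643
z(FA) = z(0.1267) = -1.142
d' = z(H) − z(FA) = 0.643 − (-1.142) = 1.785

d-prime = 1.79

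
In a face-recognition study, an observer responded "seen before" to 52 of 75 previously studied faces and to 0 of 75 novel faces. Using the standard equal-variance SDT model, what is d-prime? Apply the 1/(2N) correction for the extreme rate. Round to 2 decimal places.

d-prime = 2.98

The false-alarm rate is 0/75 = 0, so apply the 1/(2N) correction: FA → 1/(2·75) = 0.00667.
z(H) = z(0.69333) = 0.505
z(FA) = z(0.00667) = -2.475
d' = 0.505 − (-2.475) = 2.980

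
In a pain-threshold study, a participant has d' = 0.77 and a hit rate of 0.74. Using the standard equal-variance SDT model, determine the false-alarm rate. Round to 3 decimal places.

z(hit rate) = z(0.74) = 0.6433
z(FA) = z(H) − d' = 0.6433 − 0.77 = -0.1267
false-alarm rate = Φ(-0.1267) = 0.4496

false-alarm rate = 0.450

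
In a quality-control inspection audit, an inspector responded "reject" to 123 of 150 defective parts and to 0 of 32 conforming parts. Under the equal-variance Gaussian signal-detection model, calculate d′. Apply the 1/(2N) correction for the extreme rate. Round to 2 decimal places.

The false-alarm rate is 0/32 = 0, so apply the 1/(2N) correction: FA → 1/(2·32) = 0.01562.
z(H) = z(0.82000) = 0.915
z(FA) = z(0.01562) = -2.154
d' = 0.915 − (-2.154) = 3.069

d′ = 3.07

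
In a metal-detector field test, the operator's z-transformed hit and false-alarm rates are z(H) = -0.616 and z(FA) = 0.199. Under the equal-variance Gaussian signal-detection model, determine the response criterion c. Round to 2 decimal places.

c = −½·[z(H) + z(FA)] = −½·(-0.616 + 0.199) = 0.2085
c > 0: the operator has a conservative response bias.

c = 0.21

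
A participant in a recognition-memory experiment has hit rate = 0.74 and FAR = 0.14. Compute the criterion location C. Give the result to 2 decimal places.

z(H) = z(0.74) = 0.643
z(FA) = z(0.14) = -1.080
c = −½·[z(H) + z(FA)] = −0.5 × (0.643 + (-1.080)) = 0.2185

C = 0.22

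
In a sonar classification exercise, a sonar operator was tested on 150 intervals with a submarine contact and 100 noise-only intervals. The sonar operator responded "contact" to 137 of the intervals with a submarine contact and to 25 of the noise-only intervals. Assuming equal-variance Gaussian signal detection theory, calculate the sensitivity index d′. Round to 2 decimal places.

d′ = 2.04

H = 137/150 = 0.9133
FA = 25/100 = 0.2500
Φ⁻¹(H) = Φ⁻¹(0.9133) = 1.3614
Φ⁻¹(FA) = Φ⁻¹(0.2500) = -0.6745
d' = z(H) − z(FA) = 1.3614 − (-0.6745) = 2.0359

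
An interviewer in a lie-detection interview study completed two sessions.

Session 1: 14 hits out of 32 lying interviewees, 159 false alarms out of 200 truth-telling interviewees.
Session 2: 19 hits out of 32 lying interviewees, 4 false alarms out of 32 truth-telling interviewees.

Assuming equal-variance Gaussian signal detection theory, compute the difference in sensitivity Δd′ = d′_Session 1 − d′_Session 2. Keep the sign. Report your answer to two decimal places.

Session 1: z(0.4375) = -0.157, z(0.7950) = 0.824, d' = -0.981
Session 2: z(0.5938) = 0.237, z(0.1250) = -1.150, d' = 1.387
Δd' = d'_Session 1 − d'_Session 2 = -0.981 − 1.387 = -2.368
Session 2 has the higher sensitivity.

Δd′ = -2.37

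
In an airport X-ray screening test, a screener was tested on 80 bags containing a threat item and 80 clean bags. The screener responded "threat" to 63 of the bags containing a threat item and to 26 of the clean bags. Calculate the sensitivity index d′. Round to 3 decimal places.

H = 63/80 = 0.7875
FA = 26/80 = 0.3250
Φ⁻¹(0.7875) = 0.7978, Φ⁻¹(0.3250) = -0.4538
d' = z(H) − z(FA) = 0.7978 − (-0.4538) = 1.2516

d′ = 1.252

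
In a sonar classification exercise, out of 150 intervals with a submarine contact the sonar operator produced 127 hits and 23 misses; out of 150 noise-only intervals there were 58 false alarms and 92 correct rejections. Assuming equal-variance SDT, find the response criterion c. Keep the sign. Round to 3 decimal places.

c = -0.367

H = 127/150 = 0.8467
FA = 58/150 = 0.3867
Φ⁻¹(0.8467) = 1.0224, Φ⁻¹(0.3867) = -0.2879
c = −½·[z(H) + z(FA)] = −0.5 × (1.0224 + (-0.2879)) = -0.36725
c < 0: the sonar operator has a liberal response bias.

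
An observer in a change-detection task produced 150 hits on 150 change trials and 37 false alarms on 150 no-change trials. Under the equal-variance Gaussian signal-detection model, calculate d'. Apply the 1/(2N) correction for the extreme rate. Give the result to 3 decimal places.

The hit rate is 150/150 = 1, so apply the 1/(2N) correction: H → 1 − 1/(2·150) = 0.99667.
z(H) = z(0.99667) = 2.7134
z(FA) = z(0.24667) = -0.6850
d' = 2.7134 − (-0.6850) = 3.3984

d' = 3.398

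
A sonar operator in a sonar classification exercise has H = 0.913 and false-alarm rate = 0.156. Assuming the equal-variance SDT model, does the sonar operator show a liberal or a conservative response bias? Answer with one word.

z(H) = 1.359, z(FA) = -1.011
c = −½·(z(H) + z(FA)) = -0.174
c < 0 → liberal criterion (biased toward responding “yes”).

liberal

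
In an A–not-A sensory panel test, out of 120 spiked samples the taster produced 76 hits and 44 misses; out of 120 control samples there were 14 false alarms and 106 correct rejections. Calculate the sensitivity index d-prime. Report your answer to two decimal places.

H = 76/120 = 0.6333
FA = 14/120 = 0.1167
z(H) = z(0.6333) = 0.341
z(FA) = z(0.1167) = -1.192
d' = z(H) − z(FA) = 0.341 − (-1.192) = 1.533

d-prime = 1.53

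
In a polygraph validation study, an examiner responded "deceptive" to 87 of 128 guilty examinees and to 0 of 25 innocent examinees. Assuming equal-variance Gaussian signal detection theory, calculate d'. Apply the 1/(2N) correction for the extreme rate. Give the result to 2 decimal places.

The false-alarm rate is 0/25 = 0, so apply the 1/(2N) correction: FA → 1/(2·25) = 0.02000.
z(H) = z(0.67969) = 0.467
z(FA) = z(0.02000) = -2.054
d' = 0.467 − (-2.054) = 2.521

d' = 2.52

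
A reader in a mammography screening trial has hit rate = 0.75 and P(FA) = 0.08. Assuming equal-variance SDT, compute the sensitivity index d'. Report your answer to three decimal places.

d' = 2.080

z(0.75) = 0.6745, z(0.08) = -1.4051
d' = z(H) − z(FA) = 0.6745 − (-1.4051) = 2.0796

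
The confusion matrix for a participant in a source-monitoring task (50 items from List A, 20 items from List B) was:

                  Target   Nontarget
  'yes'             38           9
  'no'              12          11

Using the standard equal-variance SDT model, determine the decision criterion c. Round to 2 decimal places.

H = 38/50 = 0.7600
FA = 9/20 = 0.4500
z(H) = z(0.7600) = 0.706
z(FA) = z(0.4500) = -0.126
c = −½·[z(H) + z(FA)] = −0.5 × (0.706 + (-0.126)) = -0.290
c < 0: the participant has a liberal response bias.

c = -0.29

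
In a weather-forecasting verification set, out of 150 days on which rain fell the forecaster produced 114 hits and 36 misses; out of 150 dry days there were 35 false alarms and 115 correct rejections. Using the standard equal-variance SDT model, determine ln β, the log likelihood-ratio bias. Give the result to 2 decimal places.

ln β = 0.02

H = 114/150 = 0.7600
FA = 35/150 = 0.2333
z(H) = z(0.7600) = 0.706
z(FA) = z(0.2333) = -0.728
ln β = −½·[z(H)² − z(FA)²] = −0.5 × (0.498 − 0.530) = 0.016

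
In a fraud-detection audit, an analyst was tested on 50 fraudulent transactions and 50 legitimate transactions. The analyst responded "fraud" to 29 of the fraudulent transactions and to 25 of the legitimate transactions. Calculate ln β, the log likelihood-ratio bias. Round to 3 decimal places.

H = 29/50 = 0.5800
FA = 25/50 = 0.5000
z(0.5800) = 0.2019, z(0.5000) = 0.0000
ln β = −½·[z(H)² − z(FA)²] = −0.5 × (0.0408 − 0.0000) = -0.0204

ln β = -0.020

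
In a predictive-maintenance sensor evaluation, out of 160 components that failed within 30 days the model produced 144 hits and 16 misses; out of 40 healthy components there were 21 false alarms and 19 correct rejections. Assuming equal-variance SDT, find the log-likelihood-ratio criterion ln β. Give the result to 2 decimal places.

ln β = -0.82

H = 144/160 = 0.9000
FA = 21/40 = 0.5250
z(0.9000) = 1.282, z(0.5250) = 0.063
ln β = −½·[z(H)² − z(FA)²] = −0.5 × (1.644 − 0.004) = -0.820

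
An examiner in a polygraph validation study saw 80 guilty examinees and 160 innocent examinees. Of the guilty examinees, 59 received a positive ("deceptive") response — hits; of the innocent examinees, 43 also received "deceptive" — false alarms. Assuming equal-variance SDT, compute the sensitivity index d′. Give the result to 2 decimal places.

d′ = 1.25

H = 59/80 = 0.7375
FA = 43/160 = 0.2687
Φ⁻¹(H) = Φ⁻¹(0.7375) = 0.636
Φ⁻¹(FA) = Φ⁻¹(0.2687) = -0.617
d' = z(H) − z(FA) = 0.636 − (-0.617) = 1.253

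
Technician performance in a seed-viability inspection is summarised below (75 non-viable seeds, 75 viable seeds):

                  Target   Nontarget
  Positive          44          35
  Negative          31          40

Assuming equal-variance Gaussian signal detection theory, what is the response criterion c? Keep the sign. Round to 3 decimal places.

c = -0.068

H = 44/75 = 0.5867
FA = 35/75 = 0.4667
z(H) = 0.2191
z(FA) = -0.0836
c = −½·[z(H) + z(FA)] = −0.5 × (0.2191 + (-0.0836)) = -0.06775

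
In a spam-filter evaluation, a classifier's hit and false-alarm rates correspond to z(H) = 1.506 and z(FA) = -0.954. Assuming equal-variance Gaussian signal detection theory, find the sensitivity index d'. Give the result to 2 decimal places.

d' = z(H) − z(FA) = 1.506 − (-0.954) = 2.460

d' = 2.46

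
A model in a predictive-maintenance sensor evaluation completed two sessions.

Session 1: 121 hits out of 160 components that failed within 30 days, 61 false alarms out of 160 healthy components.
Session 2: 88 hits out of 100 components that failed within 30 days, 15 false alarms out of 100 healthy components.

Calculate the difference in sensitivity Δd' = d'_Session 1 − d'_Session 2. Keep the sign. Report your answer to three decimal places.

Δd' = -1.215

Session 1: z(0.7562) = 0.6941, z(0.3812) = -0.3023, d' = 0.9964
Session 2: z(0.8800) = 1.1750, z(0.1500) = -1.0364, d' = 2.2114
Δd' = d'_Session 1 − d'_Session 2 = 0.9964 − 2.2114 = -1.2150
Session 2 has the higher sensitivity.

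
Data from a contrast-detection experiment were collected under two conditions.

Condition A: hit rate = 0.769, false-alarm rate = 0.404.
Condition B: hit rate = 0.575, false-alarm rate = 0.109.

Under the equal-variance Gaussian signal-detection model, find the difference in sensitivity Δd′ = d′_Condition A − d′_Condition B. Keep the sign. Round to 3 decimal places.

Δd′ = -0.442

Condition A: z(0.769) = 0.7356, z(0.404) = -0.2430, d' = 0.9786
Condition B: z(0.575) = 0.1891, z(0.109) = -1.2319, d' = 1.4210
Δd' = d'_Condition A − d'_Condition B = 0.9786 − 1.4210 = -0.4424
Condition B has the higher sensitivity.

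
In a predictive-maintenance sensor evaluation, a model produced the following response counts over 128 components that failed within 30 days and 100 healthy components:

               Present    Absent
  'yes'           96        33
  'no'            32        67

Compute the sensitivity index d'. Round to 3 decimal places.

H = 96/128 = 0.7500
FA = 33/100 = 0.3300
z(0.7500) = 0.6745, z(0.3300) = -0.4399
d' = z(H) − z(FA) = 0.6745 − (-0.4399) = 1.1144

d' = 1.114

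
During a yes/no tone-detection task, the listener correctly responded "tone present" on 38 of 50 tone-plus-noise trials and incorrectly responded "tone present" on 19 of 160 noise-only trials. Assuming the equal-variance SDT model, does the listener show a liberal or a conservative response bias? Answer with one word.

z(H) = 0.706, z(FA) = -1.181
c = −½·(z(H) + z(FA)) = 0.2375
c > 0 → conservative criterion (biased toward responding “no”).

conservative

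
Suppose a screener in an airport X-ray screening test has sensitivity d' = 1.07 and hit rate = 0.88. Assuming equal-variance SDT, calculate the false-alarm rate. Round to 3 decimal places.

false-alarm rate = 0.542

z(hit rate) = z(0.88) = 1.1750
z(FA) = z(H) − d' = 1.1750 − 1.07 = 0.1050
false-alarm rate = Φ(0.1050) = 0.5418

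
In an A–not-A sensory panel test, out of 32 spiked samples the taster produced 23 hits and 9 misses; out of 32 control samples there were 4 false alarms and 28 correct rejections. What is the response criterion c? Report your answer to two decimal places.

c = 0.29

H = 23/32 = 0.7188
FA = 4/32 = 0.1250
Φ⁻¹(H) = 0.579
Φ⁻¹(FA) = -1.150
c = −½·[z(H) + z(FA)] = −0.5 × (0.579 + (-1.150)) = 0.2855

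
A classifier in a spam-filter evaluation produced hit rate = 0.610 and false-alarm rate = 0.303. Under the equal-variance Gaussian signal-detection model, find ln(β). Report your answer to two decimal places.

z(H) = z(0.610) = 0.279
z(FA) = z(0.303) = -0.516
ln β = −½·[z(H)² − z(FA)²] = −0.5 × (0.078 − 0.266) = 0.094

ln β = 0.09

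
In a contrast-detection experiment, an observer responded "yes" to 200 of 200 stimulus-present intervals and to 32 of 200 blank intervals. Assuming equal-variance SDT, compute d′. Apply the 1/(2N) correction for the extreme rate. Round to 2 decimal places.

The hit rate is 200/200 = 1, so apply the 1/(2N) correction: H → 1 − 1/(2·200) = 0.99750.
z(H) = z(0.99750) = 2.807
z(FA) = z(0.16000) = -0.994
d' = 2.807 − (-0.994) = 3.801

d′ = 3.80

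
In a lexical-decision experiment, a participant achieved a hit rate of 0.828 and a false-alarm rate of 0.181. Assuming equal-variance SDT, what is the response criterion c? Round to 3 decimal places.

c = -0.017

z(H) = 0.9463
z(FA) = -0.9116
c = −½·[z(H) + z(FA)] = −0.5 × (0.9463 + (-0.9116)) = -0.01735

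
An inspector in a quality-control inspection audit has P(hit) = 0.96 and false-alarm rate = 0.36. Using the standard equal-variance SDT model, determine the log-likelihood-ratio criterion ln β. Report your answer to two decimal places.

z(0.96) = 1.751, z(0.36) = -0.358
ln β = −½·[z(H)² − z(FA)²] = −0.5 × (3.066 − 0.128) = -1.469

ln β = -1.47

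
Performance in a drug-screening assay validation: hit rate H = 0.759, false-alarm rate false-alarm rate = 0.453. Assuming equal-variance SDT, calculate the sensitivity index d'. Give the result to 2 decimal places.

z(H) = 0.703
z(FA) = -0.118
d' = z(H) − z(FA) = 0.703 − (-0.118) = 0.821

d' = 0.82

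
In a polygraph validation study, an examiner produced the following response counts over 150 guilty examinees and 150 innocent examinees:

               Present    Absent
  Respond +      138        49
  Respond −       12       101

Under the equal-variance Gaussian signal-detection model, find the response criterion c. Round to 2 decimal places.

H = 138/150 = 0.9200
FA = 49/150 = 0.3267
z(H) = z(0.9200) = 1.4051
z(FA) = z(0.3267) = -0.4490
c = −½·[z(H) + z(FA)] = −0.5 × (1.4051 + (-0.4490)) = -0.47805
c < 0: the examiner has a liberal response bias.

c = -0.48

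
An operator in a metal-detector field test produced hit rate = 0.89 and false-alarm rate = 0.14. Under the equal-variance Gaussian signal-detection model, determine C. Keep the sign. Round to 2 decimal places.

C = -0.07

Φ⁻¹(0.89) = 1.227, Φ⁻¹(0.14) = -1.080
c = −½·[z(H) + z(FA)] = −0.5 × (1.227 + (-1.080)) = -0.0735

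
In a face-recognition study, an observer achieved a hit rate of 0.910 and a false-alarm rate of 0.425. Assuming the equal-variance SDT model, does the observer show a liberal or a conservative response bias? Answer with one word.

z(H) = 1.341, z(FA) = -0.189
c = −½·(z(H) + z(FA)) = -0.576
c < 0 → liberal criterion (biased toward responding “yes”).

liberal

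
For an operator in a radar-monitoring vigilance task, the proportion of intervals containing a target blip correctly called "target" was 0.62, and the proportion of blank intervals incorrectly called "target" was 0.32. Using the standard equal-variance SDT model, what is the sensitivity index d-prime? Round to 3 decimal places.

d-prime = 0.773

z(H) = z(0.62) = 0.3055
z(FA) = z(0.32) = -0.4677
d' = z(H) − z(FA) = 0.3055 − (-0.4677) = 0.7732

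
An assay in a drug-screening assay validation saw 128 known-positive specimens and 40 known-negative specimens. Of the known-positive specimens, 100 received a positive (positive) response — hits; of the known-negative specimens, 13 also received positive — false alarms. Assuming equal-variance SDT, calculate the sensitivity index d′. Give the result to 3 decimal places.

H = 100/128 = 0.7812
FA = 13/40 = 0.3250
z(H) = 0.7763
z(FA) = -0.4538
d' = z(H) − z(FA) = 0.7763 − (-0.4538) = 1.2301

d′ = 1.230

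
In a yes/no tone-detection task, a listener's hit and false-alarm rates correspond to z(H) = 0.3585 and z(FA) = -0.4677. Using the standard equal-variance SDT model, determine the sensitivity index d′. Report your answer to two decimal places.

d' = z(H) − z(FA) = 0.3585 − (-0.4677) = 0.8262

d′ = 0.83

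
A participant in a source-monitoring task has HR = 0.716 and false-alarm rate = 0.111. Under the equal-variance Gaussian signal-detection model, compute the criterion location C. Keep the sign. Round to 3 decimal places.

z(0.716) = 0.5710, z(0.111) = -1.2212
c = −½·[z(H) + z(FA)] = −0.5 × (0.5710 + (-1.2212)) = 0.3251

C = 0.325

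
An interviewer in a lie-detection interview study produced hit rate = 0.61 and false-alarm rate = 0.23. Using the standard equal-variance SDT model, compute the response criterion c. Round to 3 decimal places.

Φ⁻¹(H) = 0.2793
Φ⁻¹(FA) = -0.7388
c = −½·[z(H) + z(FA)] = −0.5 × (0.2793 + (-0.7388)) = 0.22975
c > 0: the interviewer has a conservative response bias.

c = 0.230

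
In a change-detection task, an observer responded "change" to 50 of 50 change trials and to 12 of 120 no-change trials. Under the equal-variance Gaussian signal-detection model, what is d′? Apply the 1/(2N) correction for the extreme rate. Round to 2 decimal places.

The hit rate is 50/50 = 1, so apply the 1/(2N) correction: H → 1 − 1/(2·50) = 0.99000.
z(H) = z(0.99000) = 2.326
z(FA) = z(0.10000) = -1.282
d' = 2.326 − (-1.282) = 3.608

d′ = 3.61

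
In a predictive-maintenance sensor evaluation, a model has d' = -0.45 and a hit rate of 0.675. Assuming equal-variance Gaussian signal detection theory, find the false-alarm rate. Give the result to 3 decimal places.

z(hit rate) = z(0.675) = 0.4538
z(FA) = z(H) − d' = 0.4538 − (-0.45) = 0.9038
false-alarm rate = Φ(0.9038) = 0.8169

false-alarm rate = 0.817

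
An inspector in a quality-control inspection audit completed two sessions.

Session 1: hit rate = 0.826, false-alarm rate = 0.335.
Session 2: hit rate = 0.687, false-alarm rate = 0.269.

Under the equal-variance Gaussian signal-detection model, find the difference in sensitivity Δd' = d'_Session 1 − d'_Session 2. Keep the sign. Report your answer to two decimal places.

Δd' = 0.26

Session 1: z(0.826) = 0.938, z(0.335) = -0.426, d' = 1.364
Session 2: z(0.687) = 0.487, z(0.269) = -0.616, d' = 1.103
Δd' = d'_Session 1 − d'_Session 2 = 1.364 − 1.103 = 0.261
Session 1 has the higher sensitivity.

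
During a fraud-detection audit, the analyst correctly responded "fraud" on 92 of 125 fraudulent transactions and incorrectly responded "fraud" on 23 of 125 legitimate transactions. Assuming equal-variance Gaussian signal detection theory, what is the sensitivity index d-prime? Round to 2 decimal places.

d-prime = 1.53

H = 92/125 = 0.7360
FA = 23/125 = 0.1840
z(0.7360) = 0.6311, z(0.1840) = -0.9002
d' = z(H) − z(FA) = 0.6311 − (-0.9002) = 1.5313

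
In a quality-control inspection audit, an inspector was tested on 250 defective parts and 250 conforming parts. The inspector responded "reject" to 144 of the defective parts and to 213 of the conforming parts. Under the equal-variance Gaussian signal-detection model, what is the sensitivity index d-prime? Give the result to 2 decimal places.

d-prime = -0.85

H = 144/250 = 0.5760
FA = 213/250 = 0.8520
z(H) = z(0.5760) = 0.192
z(FA) = z(0.8520) = 1.045
d' = z(H) − z(FA) = 0.192 − 1.045 = -0.853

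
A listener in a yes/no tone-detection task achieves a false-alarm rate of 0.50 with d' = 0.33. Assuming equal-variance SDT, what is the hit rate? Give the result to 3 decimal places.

z(false-alarm rate) = z(0.50) = 0.0000
z(H) = z(FA) + d' = 0.0000 + 0.33 = 0.3300
hit rate = Φ(0.3300) = 0.6293

hit rate = 0.629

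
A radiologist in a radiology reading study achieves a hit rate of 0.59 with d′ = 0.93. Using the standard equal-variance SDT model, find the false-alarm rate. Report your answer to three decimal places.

false-alarm rate = 0.241

z(hit rate) = z(0.59) = 0.2275
z(FA) = z(H) − d' = 0.2275 − 0.93 = -0.7025
false-alarm rate = Φ(-0.7025) = 0.2412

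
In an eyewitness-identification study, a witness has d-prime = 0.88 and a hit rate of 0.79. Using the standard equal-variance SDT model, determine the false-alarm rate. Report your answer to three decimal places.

z(hit rate) = z(0.79) = 0.8064
z(FA) = z(H) − d' = 0.8064 − 0.88 = -0.0736
false-alarm rate = Φ(-0.0736) = 0.4707

false-alarm rate = 0.471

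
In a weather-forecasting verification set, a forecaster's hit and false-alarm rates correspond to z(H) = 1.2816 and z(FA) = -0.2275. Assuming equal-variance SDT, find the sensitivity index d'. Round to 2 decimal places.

d' = 1.51

d' = z(H) − z(FA) = 1.2816 − (-0.2275) = 1.5091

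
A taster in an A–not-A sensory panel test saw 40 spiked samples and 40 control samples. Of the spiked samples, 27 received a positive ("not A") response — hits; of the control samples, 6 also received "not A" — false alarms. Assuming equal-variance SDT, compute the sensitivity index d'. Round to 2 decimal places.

H = 27/40 = 0.6750
FA = 6/40 = 0.1500
z(H) = z(0.6750) = 0.454
z(FA) = z(0.1500) = -1.036
d' = z(H) − z(FA) = 0.454 − (-1.036) = 1.490

d' = 1.49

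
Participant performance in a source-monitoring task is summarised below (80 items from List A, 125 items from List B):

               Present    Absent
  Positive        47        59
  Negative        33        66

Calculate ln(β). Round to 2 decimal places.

ln β = -0.02

H = 47/80 = 0.5875
FA = 59/125 = 0.4720
z(H) = 0.221
z(FA) = -0.070
ln β = −½·[z(H)² − z(FA)²] = −0.5 × (0.049 − 0.005) = -0.022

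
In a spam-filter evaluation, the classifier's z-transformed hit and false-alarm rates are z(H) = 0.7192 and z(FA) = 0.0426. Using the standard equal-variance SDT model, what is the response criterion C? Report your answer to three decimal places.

C = -0.381

c = −½·[z(H) + z(FA)] = −½·(0.7192 + 0.0426) = -0.3809
c < 0: the classifier has a liberal response bias.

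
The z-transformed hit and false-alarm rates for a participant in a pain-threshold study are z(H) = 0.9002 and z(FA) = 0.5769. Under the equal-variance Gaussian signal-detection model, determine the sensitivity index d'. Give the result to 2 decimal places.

d' = 0.32

d' = z(H) − z(FA) = 0.9002 − 0.5769 = 0.3233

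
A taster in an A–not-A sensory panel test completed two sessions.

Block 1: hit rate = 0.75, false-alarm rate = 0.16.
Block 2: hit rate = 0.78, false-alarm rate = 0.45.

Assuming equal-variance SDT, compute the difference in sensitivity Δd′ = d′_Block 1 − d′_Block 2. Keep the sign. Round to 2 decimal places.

Δd′ = 0.77

Block 1: z(0.75) = 0.674, z(0.16) = -0.994, d' = 1.668
Block 2: z(0.78) = 0.772, z(0.45) = -0.126, d' = 0.898
Δd' = d'_Block 1 − d'_Block 2 = 1.668 − 0.898 = 0.770
Block 1 has the higher sensitivity.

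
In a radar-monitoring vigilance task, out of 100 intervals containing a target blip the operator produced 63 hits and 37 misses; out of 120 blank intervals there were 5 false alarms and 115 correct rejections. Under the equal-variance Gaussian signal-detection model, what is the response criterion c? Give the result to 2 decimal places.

c = 0.70

H = 63/100 = 0.6300
FA = 5/120 = 0.0417
Φ⁻¹(H) = 0.3319
Φ⁻¹(FA) = -1.7313
c = −½·[z(H) + z(FA)] = −0.5 × (0.3319 + (-1.7313)) = 0.6997
c > 0: the operator has a conservative response bias.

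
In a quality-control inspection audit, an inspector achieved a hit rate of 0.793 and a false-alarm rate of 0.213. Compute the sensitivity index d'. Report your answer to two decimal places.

d' = 1.61

z(H) = z(0.793) = 0.817
z(FA) = z(0.213) = -0.796
d' = z(H) − z(FA) = 0.817 − (-0.796) = 1.613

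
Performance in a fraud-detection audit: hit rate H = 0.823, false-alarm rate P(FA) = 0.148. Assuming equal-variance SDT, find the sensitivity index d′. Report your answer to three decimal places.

d′ = 1.972

z(H) = z(0.823) = 0.9269
z(FA) = z(0.148) = -1.0450
d' = z(H) − z(FA) = 0.9269 − (-1.0450) = 1.9719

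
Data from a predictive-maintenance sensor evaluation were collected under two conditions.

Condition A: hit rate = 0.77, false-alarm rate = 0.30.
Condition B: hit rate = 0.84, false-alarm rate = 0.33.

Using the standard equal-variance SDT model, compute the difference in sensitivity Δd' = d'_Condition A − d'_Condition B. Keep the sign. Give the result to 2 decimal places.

Condition A: z(0.77) = 0.739, z(0.30) = -0.524, d' = 1.263
Condition B: z(0.84) = 0.994, z(0.33) = -0.440, d' = 1.434
Δd' = d'_Condition A − d'_Condition B = 1.263 − 1.434 = -0.171
Condition B has the higher sensitivity.

Δd' = -0.17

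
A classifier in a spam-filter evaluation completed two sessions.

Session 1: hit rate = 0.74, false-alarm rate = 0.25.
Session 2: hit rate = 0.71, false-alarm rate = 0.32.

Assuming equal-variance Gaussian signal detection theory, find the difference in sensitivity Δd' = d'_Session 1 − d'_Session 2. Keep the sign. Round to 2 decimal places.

Δd' = 0.30

Session 1: z(0.74) = 0.643, z(0.25) = -0.674, d' = 1.317
Session 2: z(0.71) = 0.553, z(0.32) = -0.468, d' = 1.021
Δd' = d'_Session 1 − d'_Session 2 = 1.317 − 1.021 = 0.296
Session 1 has the higher sensitivity.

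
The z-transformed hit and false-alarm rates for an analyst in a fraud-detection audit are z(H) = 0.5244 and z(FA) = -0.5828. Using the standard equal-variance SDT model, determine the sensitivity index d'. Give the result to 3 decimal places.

d' = 1.107

d' = z(H) − z(FA) = 0.5244 − (-0.5828) = 1.1072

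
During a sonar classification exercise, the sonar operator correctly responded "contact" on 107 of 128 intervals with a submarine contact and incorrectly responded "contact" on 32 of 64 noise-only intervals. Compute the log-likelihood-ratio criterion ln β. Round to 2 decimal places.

H = 107/128 = 0.8359
FA = 32/64 = 0.5000
z(H) = z(0.8359) = 0.978
z(FA) = z(0.5000) = 0.000
ln β = −½·[z(H)² − z(FA)²] = −0.5 × (0.956 − 0.000) = -0.478

ln β = -0.48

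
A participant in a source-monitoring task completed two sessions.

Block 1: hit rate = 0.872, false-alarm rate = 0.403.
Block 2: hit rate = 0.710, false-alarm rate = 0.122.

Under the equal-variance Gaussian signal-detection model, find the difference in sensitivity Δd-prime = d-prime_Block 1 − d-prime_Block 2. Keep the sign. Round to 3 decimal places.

Δd-prime = -0.337

Block 1: z(0.872) = 1.1359, z(0.403) = -0.2456, d' = 1.3815
Block 2: z(0.710) = 0.5534, z(0.122) = -1.1650, d' = 1.7184
Δd' = d'_Block 1 − d'_Block 2 = 1.3815 − 1.7184 = -0.3369
Block 2 has the higher sensitivity.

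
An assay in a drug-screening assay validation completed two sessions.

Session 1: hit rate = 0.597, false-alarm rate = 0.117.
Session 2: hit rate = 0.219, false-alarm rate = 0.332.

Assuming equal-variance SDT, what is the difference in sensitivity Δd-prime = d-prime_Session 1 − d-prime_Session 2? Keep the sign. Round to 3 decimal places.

Session 1: z(0.597) = 0.2456, z(0.117) = -1.1901, d' = 1.4357
Session 2: z(0.219) = -0.7756, z(0.332) = -0.4344, d' = -0.3412
Δd' = d'_Session 1 − d'_Session 2 = 1.4357 − (-0.3412) = 1.7769
Session 1 has the higher sensitivity.

Δd-prime = 1.777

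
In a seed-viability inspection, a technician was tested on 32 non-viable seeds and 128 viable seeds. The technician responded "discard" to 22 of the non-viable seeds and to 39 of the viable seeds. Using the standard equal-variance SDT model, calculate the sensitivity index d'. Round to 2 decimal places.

H = 22/32 = 0.6875
FA = 39/128 = 0.3047
z(0.6875) = 0.489, z(0.3047) = -0.511
d' = z(H) − z(FA) = 0.489 − (-0.511) = 1.000

d' = 1.00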